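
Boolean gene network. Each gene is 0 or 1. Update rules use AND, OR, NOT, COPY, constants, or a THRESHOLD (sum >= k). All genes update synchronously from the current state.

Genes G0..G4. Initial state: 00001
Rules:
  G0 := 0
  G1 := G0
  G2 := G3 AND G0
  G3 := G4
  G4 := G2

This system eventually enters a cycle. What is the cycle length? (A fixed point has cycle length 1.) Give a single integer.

Step 0: 00001
Step 1: G0=0(const) G1=G0=0 G2=G3&G0=0&0=0 G3=G4=1 G4=G2=0 -> 00010
Step 2: G0=0(const) G1=G0=0 G2=G3&G0=1&0=0 G3=G4=0 G4=G2=0 -> 00000
Step 3: G0=0(const) G1=G0=0 G2=G3&G0=0&0=0 G3=G4=0 G4=G2=0 -> 00000
State from step 3 equals state from step 2 -> cycle length 1

Answer: 1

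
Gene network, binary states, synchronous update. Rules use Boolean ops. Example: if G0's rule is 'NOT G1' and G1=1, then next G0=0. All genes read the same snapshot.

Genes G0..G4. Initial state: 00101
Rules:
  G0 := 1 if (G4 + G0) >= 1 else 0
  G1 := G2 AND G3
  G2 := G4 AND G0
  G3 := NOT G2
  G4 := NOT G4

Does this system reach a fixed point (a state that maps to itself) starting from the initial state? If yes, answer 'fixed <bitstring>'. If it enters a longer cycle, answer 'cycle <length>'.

Step 0: 00101
Step 1: G0=(1+0>=1)=1 G1=G2&G3=1&0=0 G2=G4&G0=1&0=0 G3=NOT G2=NOT 1=0 G4=NOT G4=NOT 1=0 -> 10000
Step 2: G0=(0+1>=1)=1 G1=G2&G3=0&0=0 G2=G4&G0=0&1=0 G3=NOT G2=NOT 0=1 G4=NOT G4=NOT 0=1 -> 10011
Step 3: G0=(1+1>=1)=1 G1=G2&G3=0&1=0 G2=G4&G0=1&1=1 G3=NOT G2=NOT 0=1 G4=NOT G4=NOT 1=0 -> 10110
Step 4: G0=(0+1>=1)=1 G1=G2&G3=1&1=1 G2=G4&G0=0&1=0 G3=NOT G2=NOT 1=0 G4=NOT G4=NOT 0=1 -> 11001
Step 5: G0=(1+1>=1)=1 G1=G2&G3=0&0=0 G2=G4&G0=1&1=1 G3=NOT G2=NOT 0=1 G4=NOT G4=NOT 1=0 -> 10110
Cycle of length 2 starting at step 3 -> no fixed point

Answer: cycle 2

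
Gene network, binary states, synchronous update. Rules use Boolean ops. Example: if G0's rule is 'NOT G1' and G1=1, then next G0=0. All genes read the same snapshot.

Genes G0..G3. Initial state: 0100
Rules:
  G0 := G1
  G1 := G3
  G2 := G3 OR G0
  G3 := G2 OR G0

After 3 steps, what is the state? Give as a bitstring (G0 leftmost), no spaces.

Step 1: G0=G1=1 G1=G3=0 G2=G3|G0=0|0=0 G3=G2|G0=0|0=0 -> 1000
Step 2: G0=G1=0 G1=G3=0 G2=G3|G0=0|1=1 G3=G2|G0=0|1=1 -> 0011
Step 3: G0=G1=0 G1=G3=1 G2=G3|G0=1|0=1 G3=G2|G0=1|0=1 -> 0111

0111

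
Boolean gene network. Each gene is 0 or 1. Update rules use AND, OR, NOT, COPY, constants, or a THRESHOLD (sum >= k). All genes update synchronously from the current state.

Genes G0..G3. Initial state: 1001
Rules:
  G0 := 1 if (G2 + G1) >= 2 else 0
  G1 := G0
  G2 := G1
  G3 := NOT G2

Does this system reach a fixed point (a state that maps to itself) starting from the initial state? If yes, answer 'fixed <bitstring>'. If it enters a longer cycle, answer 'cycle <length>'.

Answer: fixed 0001

Derivation:
Step 0: 1001
Step 1: G0=(0+0>=2)=0 G1=G0=1 G2=G1=0 G3=NOT G2=NOT 0=1 -> 0101
Step 2: G0=(0+1>=2)=0 G1=G0=0 G2=G1=1 G3=NOT G2=NOT 0=1 -> 0011
Step 3: G0=(1+0>=2)=0 G1=G0=0 G2=G1=0 G3=NOT G2=NOT 1=0 -> 0000
Step 4: G0=(0+0>=2)=0 G1=G0=0 G2=G1=0 G3=NOT G2=NOT 0=1 -> 0001
Step 5: G0=(0+0>=2)=0 G1=G0=0 G2=G1=0 G3=NOT G2=NOT 0=1 -> 0001
Fixed point reached at step 4: 0001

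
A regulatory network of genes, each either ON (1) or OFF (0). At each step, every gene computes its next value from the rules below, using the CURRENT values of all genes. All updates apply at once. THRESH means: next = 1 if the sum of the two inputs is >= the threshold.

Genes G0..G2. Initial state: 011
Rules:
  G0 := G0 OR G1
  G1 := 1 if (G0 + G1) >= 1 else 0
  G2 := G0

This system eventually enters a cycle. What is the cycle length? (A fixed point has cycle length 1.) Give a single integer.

Answer: 1

Derivation:
Step 0: 011
Step 1: G0=G0|G1=0|1=1 G1=(0+1>=1)=1 G2=G0=0 -> 110
Step 2: G0=G0|G1=1|1=1 G1=(1+1>=1)=1 G2=G0=1 -> 111
Step 3: G0=G0|G1=1|1=1 G1=(1+1>=1)=1 G2=G0=1 -> 111
State from step 3 equals state from step 2 -> cycle length 1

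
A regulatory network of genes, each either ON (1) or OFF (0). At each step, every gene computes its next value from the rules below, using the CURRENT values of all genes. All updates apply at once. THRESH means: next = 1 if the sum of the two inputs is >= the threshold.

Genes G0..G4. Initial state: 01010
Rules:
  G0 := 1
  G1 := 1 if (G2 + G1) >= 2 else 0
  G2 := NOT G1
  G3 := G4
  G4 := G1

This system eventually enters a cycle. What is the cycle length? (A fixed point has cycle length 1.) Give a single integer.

Step 0: 01010
Step 1: G0=1(const) G1=(0+1>=2)=0 G2=NOT G1=NOT 1=0 G3=G4=0 G4=G1=1 -> 10001
Step 2: G0=1(const) G1=(0+0>=2)=0 G2=NOT G1=NOT 0=1 G3=G4=1 G4=G1=0 -> 10110
Step 3: G0=1(const) G1=(1+0>=2)=0 G2=NOT G1=NOT 0=1 G3=G4=0 G4=G1=0 -> 10100
Step 4: G0=1(const) G1=(1+0>=2)=0 G2=NOT G1=NOT 0=1 G3=G4=0 G4=G1=0 -> 10100
State from step 4 equals state from step 3 -> cycle length 1

Answer: 1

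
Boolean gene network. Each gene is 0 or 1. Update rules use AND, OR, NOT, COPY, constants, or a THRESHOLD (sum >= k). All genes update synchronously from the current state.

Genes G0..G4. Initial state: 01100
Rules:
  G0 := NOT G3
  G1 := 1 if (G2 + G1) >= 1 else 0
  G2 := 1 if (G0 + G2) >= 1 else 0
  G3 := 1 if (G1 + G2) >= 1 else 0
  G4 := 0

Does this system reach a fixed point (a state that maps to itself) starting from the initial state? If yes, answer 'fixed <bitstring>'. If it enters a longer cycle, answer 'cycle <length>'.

Step 0: 01100
Step 1: G0=NOT G3=NOT 0=1 G1=(1+1>=1)=1 G2=(0+1>=1)=1 G3=(1+1>=1)=1 G4=0(const) -> 11110
Step 2: G0=NOT G3=NOT 1=0 G1=(1+1>=1)=1 G2=(1+1>=1)=1 G3=(1+1>=1)=1 G4=0(const) -> 01110
Step 3: G0=NOT G3=NOT 1=0 G1=(1+1>=1)=1 G2=(0+1>=1)=1 G3=(1+1>=1)=1 G4=0(const) -> 01110
Fixed point reached at step 2: 01110

Answer: fixed 01110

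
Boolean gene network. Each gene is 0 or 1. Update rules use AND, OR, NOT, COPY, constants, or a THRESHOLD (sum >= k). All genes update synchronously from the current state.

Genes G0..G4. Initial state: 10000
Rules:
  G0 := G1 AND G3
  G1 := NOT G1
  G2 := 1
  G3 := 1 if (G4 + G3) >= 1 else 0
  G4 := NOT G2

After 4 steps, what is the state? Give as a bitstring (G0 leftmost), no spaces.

Step 1: G0=G1&G3=0&0=0 G1=NOT G1=NOT 0=1 G2=1(const) G3=(0+0>=1)=0 G4=NOT G2=NOT 0=1 -> 01101
Step 2: G0=G1&G3=1&0=0 G1=NOT G1=NOT 1=0 G2=1(const) G3=(1+0>=1)=1 G4=NOT G2=NOT 1=0 -> 00110
Step 3: G0=G1&G3=0&1=0 G1=NOT G1=NOT 0=1 G2=1(const) G3=(0+1>=1)=1 G4=NOT G2=NOT 1=0 -> 01110
Step 4: G0=G1&G3=1&1=1 G1=NOT G1=NOT 1=0 G2=1(const) G3=(0+1>=1)=1 G4=NOT G2=NOT 1=0 -> 10110

10110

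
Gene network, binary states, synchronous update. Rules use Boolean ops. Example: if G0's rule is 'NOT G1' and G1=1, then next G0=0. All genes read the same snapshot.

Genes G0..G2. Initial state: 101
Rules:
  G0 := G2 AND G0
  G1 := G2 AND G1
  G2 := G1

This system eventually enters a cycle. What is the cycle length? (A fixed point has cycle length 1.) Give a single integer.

Step 0: 101
Step 1: G0=G2&G0=1&1=1 G1=G2&G1=1&0=0 G2=G1=0 -> 100
Step 2: G0=G2&G0=0&1=0 G1=G2&G1=0&0=0 G2=G1=0 -> 000
Step 3: G0=G2&G0=0&0=0 G1=G2&G1=0&0=0 G2=G1=0 -> 000
State from step 3 equals state from step 2 -> cycle length 1

Answer: 1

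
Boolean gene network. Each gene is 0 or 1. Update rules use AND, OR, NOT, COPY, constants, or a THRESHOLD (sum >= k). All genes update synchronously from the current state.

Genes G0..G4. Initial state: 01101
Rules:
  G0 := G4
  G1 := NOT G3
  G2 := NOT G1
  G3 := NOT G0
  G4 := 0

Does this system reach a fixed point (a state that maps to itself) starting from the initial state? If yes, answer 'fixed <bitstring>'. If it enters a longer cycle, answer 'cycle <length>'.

Step 0: 01101
Step 1: G0=G4=1 G1=NOT G3=NOT 0=1 G2=NOT G1=NOT 1=0 G3=NOT G0=NOT 0=1 G4=0(const) -> 11010
Step 2: G0=G4=0 G1=NOT G3=NOT 1=0 G2=NOT G1=NOT 1=0 G3=NOT G0=NOT 1=0 G4=0(const) -> 00000
Step 3: G0=G4=0 G1=NOT G3=NOT 0=1 G2=NOT G1=NOT 0=1 G3=NOT G0=NOT 0=1 G4=0(const) -> 01110
Step 4: G0=G4=0 G1=NOT G3=NOT 1=0 G2=NOT G1=NOT 1=0 G3=NOT G0=NOT 0=1 G4=0(const) -> 00010
Step 5: G0=G4=0 G1=NOT G3=NOT 1=0 G2=NOT G1=NOT 0=1 G3=NOT G0=NOT 0=1 G4=0(const) -> 00110
Step 6: G0=G4=0 G1=NOT G3=NOT 1=0 G2=NOT G1=NOT 0=1 G3=NOT G0=NOT 0=1 G4=0(const) -> 00110
Fixed point reached at step 5: 00110

Answer: fixed 00110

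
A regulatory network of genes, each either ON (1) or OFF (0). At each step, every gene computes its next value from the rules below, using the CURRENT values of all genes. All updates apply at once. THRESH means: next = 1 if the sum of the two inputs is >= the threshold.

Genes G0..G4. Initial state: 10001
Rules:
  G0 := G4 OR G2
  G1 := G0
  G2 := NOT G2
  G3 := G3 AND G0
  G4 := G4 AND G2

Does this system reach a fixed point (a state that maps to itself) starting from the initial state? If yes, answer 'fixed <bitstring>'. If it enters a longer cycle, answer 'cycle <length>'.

Step 0: 10001
Step 1: G0=G4|G2=1|0=1 G1=G0=1 G2=NOT G2=NOT 0=1 G3=G3&G0=0&1=0 G4=G4&G2=1&0=0 -> 11100
Step 2: G0=G4|G2=0|1=1 G1=G0=1 G2=NOT G2=NOT 1=0 G3=G3&G0=0&1=0 G4=G4&G2=0&1=0 -> 11000
Step 3: G0=G4|G2=0|0=0 G1=G0=1 G2=NOT G2=NOT 0=1 G3=G3&G0=0&1=0 G4=G4&G2=0&0=0 -> 01100
Step 4: G0=G4|G2=0|1=1 G1=G0=0 G2=NOT G2=NOT 1=0 G3=G3&G0=0&0=0 G4=G4&G2=0&1=0 -> 10000
Step 5: G0=G4|G2=0|0=0 G1=G0=1 G2=NOT G2=NOT 0=1 G3=G3&G0=0&1=0 G4=G4&G2=0&0=0 -> 01100
Cycle of length 2 starting at step 3 -> no fixed point

Answer: cycle 2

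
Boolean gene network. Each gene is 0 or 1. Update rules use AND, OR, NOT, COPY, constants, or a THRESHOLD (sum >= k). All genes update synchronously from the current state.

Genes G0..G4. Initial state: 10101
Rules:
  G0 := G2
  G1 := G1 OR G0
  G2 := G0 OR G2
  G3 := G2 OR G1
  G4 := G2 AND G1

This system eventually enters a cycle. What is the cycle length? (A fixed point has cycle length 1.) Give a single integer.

Answer: 1

Derivation:
Step 0: 10101
Step 1: G0=G2=1 G1=G1|G0=0|1=1 G2=G0|G2=1|1=1 G3=G2|G1=1|0=1 G4=G2&G1=1&0=0 -> 11110
Step 2: G0=G2=1 G1=G1|G0=1|1=1 G2=G0|G2=1|1=1 G3=G2|G1=1|1=1 G4=G2&G1=1&1=1 -> 11111
Step 3: G0=G2=1 G1=G1|G0=1|1=1 G2=G0|G2=1|1=1 G3=G2|G1=1|1=1 G4=G2&G1=1&1=1 -> 11111
State from step 3 equals state from step 2 -> cycle length 1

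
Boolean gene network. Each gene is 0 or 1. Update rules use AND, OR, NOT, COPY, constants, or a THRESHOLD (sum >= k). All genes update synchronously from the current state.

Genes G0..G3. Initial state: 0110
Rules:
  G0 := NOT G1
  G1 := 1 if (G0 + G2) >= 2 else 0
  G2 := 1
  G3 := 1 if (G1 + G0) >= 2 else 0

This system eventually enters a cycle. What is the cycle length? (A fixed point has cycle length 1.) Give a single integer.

Step 0: 0110
Step 1: G0=NOT G1=NOT 1=0 G1=(0+1>=2)=0 G2=1(const) G3=(1+0>=2)=0 -> 0010
Step 2: G0=NOT G1=NOT 0=1 G1=(0+1>=2)=0 G2=1(const) G3=(0+0>=2)=0 -> 1010
Step 3: G0=NOT G1=NOT 0=1 G1=(1+1>=2)=1 G2=1(const) G3=(0+1>=2)=0 -> 1110
Step 4: G0=NOT G1=NOT 1=0 G1=(1+1>=2)=1 G2=1(const) G3=(1+1>=2)=1 -> 0111
Step 5: G0=NOT G1=NOT 1=0 G1=(0+1>=2)=0 G2=1(const) G3=(1+0>=2)=0 -> 0010
State from step 5 equals state from step 1 -> cycle length 4

Answer: 4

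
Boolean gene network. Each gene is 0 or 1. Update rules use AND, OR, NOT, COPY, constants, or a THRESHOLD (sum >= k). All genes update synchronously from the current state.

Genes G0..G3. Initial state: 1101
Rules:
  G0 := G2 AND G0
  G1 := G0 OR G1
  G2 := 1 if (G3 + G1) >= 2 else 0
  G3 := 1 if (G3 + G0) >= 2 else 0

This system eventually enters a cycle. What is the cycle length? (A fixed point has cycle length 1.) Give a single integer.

Step 0: 1101
Step 1: G0=G2&G0=0&1=0 G1=G0|G1=1|1=1 G2=(1+1>=2)=1 G3=(1+1>=2)=1 -> 0111
Step 2: G0=G2&G0=1&0=0 G1=G0|G1=0|1=1 G2=(1+1>=2)=1 G3=(1+0>=2)=0 -> 0110
Step 3: G0=G2&G0=1&0=0 G1=G0|G1=0|1=1 G2=(0+1>=2)=0 G3=(0+0>=2)=0 -> 0100
Step 4: G0=G2&G0=0&0=0 G1=G0|G1=0|1=1 G2=(0+1>=2)=0 G3=(0+0>=2)=0 -> 0100
State from step 4 equals state from step 3 -> cycle length 1

Answer: 1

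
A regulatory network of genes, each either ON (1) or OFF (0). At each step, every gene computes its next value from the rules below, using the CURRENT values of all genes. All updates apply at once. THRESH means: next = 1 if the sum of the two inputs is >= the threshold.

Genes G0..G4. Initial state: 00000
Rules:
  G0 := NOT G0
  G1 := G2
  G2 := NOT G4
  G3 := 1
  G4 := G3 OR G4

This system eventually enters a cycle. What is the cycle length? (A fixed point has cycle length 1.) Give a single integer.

Step 0: 00000
Step 1: G0=NOT G0=NOT 0=1 G1=G2=0 G2=NOT G4=NOT 0=1 G3=1(const) G4=G3|G4=0|0=0 -> 10110
Step 2: G0=NOT G0=NOT 1=0 G1=G2=1 G2=NOT G4=NOT 0=1 G3=1(const) G4=G3|G4=1|0=1 -> 01111
Step 3: G0=NOT G0=NOT 0=1 G1=G2=1 G2=NOT G4=NOT 1=0 G3=1(const) G4=G3|G4=1|1=1 -> 11011
Step 4: G0=NOT G0=NOT 1=0 G1=G2=0 G2=NOT G4=NOT 1=0 G3=1(const) G4=G3|G4=1|1=1 -> 00011
Step 5: G0=NOT G0=NOT 0=1 G1=G2=0 G2=NOT G4=NOT 1=0 G3=1(const) G4=G3|G4=1|1=1 -> 10011
Step 6: G0=NOT G0=NOT 1=0 G1=G2=0 G2=NOT G4=NOT 1=0 G3=1(const) G4=G3|G4=1|1=1 -> 00011
State from step 6 equals state from step 4 -> cycle length 2

Answer: 2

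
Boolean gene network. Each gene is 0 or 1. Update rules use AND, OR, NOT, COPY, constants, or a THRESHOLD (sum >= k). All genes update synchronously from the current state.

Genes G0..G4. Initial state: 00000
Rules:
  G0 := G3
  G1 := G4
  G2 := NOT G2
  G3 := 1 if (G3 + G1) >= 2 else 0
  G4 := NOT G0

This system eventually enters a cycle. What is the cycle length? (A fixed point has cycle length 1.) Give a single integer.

Step 0: 00000
Step 1: G0=G3=0 G1=G4=0 G2=NOT G2=NOT 0=1 G3=(0+0>=2)=0 G4=NOT G0=NOT 0=1 -> 00101
Step 2: G0=G3=0 G1=G4=1 G2=NOT G2=NOT 1=0 G3=(0+0>=2)=0 G4=NOT G0=NOT 0=1 -> 01001
Step 3: G0=G3=0 G1=G4=1 G2=NOT G2=NOT 0=1 G3=(0+1>=2)=0 G4=NOT G0=NOT 0=1 -> 01101
Step 4: G0=G3=0 G1=G4=1 G2=NOT G2=NOT 1=0 G3=(0+1>=2)=0 G4=NOT G0=NOT 0=1 -> 01001
State from step 4 equals state from step 2 -> cycle length 2

Answer: 2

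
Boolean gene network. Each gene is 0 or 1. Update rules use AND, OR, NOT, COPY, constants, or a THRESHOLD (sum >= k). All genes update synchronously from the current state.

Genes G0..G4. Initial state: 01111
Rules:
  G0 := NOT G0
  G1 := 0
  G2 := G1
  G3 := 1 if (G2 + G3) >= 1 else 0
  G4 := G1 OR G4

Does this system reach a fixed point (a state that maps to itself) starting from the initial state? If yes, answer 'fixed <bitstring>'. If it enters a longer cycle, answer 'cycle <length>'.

Step 0: 01111
Step 1: G0=NOT G0=NOT 0=1 G1=0(const) G2=G1=1 G3=(1+1>=1)=1 G4=G1|G4=1|1=1 -> 10111
Step 2: G0=NOT G0=NOT 1=0 G1=0(const) G2=G1=0 G3=(1+1>=1)=1 G4=G1|G4=0|1=1 -> 00011
Step 3: G0=NOT G0=NOT 0=1 G1=0(const) G2=G1=0 G3=(0+1>=1)=1 G4=G1|G4=0|1=1 -> 10011
Step 4: G0=NOT G0=NOT 1=0 G1=0(const) G2=G1=0 G3=(0+1>=1)=1 G4=G1|G4=0|1=1 -> 00011
Cycle of length 2 starting at step 2 -> no fixed point

Answer: cycle 2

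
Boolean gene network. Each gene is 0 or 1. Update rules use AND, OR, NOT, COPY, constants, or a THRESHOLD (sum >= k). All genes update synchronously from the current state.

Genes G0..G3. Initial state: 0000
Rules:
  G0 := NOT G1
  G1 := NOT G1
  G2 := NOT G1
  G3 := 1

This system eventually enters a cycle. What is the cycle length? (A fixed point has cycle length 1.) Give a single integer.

Answer: 2

Derivation:
Step 0: 0000
Step 1: G0=NOT G1=NOT 0=1 G1=NOT G1=NOT 0=1 G2=NOT G1=NOT 0=1 G3=1(const) -> 1111
Step 2: G0=NOT G1=NOT 1=0 G1=NOT G1=NOT 1=0 G2=NOT G1=NOT 1=0 G3=1(const) -> 0001
Step 3: G0=NOT G1=NOT 0=1 G1=NOT G1=NOT 0=1 G2=NOT G1=NOT 0=1 G3=1(const) -> 1111
State from step 3 equals state from step 1 -> cycle length 2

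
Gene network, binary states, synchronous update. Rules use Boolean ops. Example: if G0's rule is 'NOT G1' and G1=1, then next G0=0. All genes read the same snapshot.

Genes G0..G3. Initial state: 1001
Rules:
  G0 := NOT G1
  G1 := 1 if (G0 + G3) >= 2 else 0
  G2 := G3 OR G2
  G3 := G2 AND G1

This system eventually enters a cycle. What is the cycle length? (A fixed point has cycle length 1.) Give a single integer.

Answer: 1

Derivation:
Step 0: 1001
Step 1: G0=NOT G1=NOT 0=1 G1=(1+1>=2)=1 G2=G3|G2=1|0=1 G3=G2&G1=0&0=0 -> 1110
Step 2: G0=NOT G1=NOT 1=0 G1=(1+0>=2)=0 G2=G3|G2=0|1=1 G3=G2&G1=1&1=1 -> 0011
Step 3: G0=NOT G1=NOT 0=1 G1=(0+1>=2)=0 G2=G3|G2=1|1=1 G3=G2&G1=1&0=0 -> 1010
Step 4: G0=NOT G1=NOT 0=1 G1=(1+0>=2)=0 G2=G3|G2=0|1=1 G3=G2&G1=1&0=0 -> 1010
State from step 4 equals state from step 3 -> cycle length 1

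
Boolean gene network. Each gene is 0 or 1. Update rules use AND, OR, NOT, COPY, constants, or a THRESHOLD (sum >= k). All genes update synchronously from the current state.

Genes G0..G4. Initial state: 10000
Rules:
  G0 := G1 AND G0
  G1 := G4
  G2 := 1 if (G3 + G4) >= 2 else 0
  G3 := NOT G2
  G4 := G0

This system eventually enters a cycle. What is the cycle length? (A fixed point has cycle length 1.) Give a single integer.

Answer: 1

Derivation:
Step 0: 10000
Step 1: G0=G1&G0=0&1=0 G1=G4=0 G2=(0+0>=2)=0 G3=NOT G2=NOT 0=1 G4=G0=1 -> 00011
Step 2: G0=G1&G0=0&0=0 G1=G4=1 G2=(1+1>=2)=1 G3=NOT G2=NOT 0=1 G4=G0=0 -> 01110
Step 3: G0=G1&G0=1&0=0 G1=G4=0 G2=(1+0>=2)=0 G3=NOT G2=NOT 1=0 G4=G0=0 -> 00000
Step 4: G0=G1&G0=0&0=0 G1=G4=0 G2=(0+0>=2)=0 G3=NOT G2=NOT 0=1 G4=G0=0 -> 00010
Step 5: G0=G1&G0=0&0=0 G1=G4=0 G2=(1+0>=2)=0 G3=NOT G2=NOT 0=1 G4=G0=0 -> 00010
State from step 5 equals state from step 4 -> cycle length 1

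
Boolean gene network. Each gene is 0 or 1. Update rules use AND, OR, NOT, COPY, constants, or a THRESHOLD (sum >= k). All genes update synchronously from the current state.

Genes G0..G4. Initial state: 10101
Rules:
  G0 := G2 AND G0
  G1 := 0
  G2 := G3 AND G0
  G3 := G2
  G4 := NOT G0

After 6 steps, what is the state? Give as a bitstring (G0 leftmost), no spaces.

Step 1: G0=G2&G0=1&1=1 G1=0(const) G2=G3&G0=0&1=0 G3=G2=1 G4=NOT G0=NOT 1=0 -> 10010
Step 2: G0=G2&G0=0&1=0 G1=0(const) G2=G3&G0=1&1=1 G3=G2=0 G4=NOT G0=NOT 1=0 -> 00100
Step 3: G0=G2&G0=1&0=0 G1=0(const) G2=G3&G0=0&0=0 G3=G2=1 G4=NOT G0=NOT 0=1 -> 00011
Step 4: G0=G2&G0=0&0=0 G1=0(const) G2=G3&G0=1&0=0 G3=G2=0 G4=NOT G0=NOT 0=1 -> 00001
Step 5: G0=G2&G0=0&0=0 G1=0(const) G2=G3&G0=0&0=0 G3=G2=0 G4=NOT G0=NOT 0=1 -> 00001
Step 6: G0=G2&G0=0&0=0 G1=0(const) G2=G3&G0=0&0=0 G3=G2=0 G4=NOT G0=NOT 0=1 -> 00001

00001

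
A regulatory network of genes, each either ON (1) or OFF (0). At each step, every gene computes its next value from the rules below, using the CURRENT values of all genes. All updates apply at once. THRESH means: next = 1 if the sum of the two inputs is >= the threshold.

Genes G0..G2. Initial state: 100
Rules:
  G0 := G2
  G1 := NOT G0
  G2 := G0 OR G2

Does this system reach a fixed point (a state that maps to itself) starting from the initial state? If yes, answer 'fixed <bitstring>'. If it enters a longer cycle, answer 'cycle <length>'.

Answer: fixed 101

Derivation:
Step 0: 100
Step 1: G0=G2=0 G1=NOT G0=NOT 1=0 G2=G0|G2=1|0=1 -> 001
Step 2: G0=G2=1 G1=NOT G0=NOT 0=1 G2=G0|G2=0|1=1 -> 111
Step 3: G0=G2=1 G1=NOT G0=NOT 1=0 G2=G0|G2=1|1=1 -> 101
Step 4: G0=G2=1 G1=NOT G0=NOT 1=0 G2=G0|G2=1|1=1 -> 101
Fixed point reached at step 3: 101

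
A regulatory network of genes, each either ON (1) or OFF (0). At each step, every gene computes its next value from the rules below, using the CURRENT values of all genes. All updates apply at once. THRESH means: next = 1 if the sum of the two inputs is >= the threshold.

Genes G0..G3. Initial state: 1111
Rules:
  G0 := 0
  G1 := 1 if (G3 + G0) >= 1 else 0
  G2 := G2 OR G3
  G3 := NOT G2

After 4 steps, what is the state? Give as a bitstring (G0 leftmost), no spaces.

Step 1: G0=0(const) G1=(1+1>=1)=1 G2=G2|G3=1|1=1 G3=NOT G2=NOT 1=0 -> 0110
Step 2: G0=0(const) G1=(0+0>=1)=0 G2=G2|G3=1|0=1 G3=NOT G2=NOT 1=0 -> 0010
Step 3: G0=0(const) G1=(0+0>=1)=0 G2=G2|G3=1|0=1 G3=NOT G2=NOT 1=0 -> 0010
Step 4: G0=0(const) G1=(0+0>=1)=0 G2=G2|G3=1|0=1 G3=NOT G2=NOT 1=0 -> 0010

0010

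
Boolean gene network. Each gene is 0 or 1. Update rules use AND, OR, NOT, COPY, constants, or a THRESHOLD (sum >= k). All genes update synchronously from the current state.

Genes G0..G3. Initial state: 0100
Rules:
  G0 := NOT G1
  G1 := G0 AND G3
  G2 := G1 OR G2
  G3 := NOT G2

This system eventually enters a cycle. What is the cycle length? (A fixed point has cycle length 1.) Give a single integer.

Step 0: 0100
Step 1: G0=NOT G1=NOT 1=0 G1=G0&G3=0&0=0 G2=G1|G2=1|0=1 G3=NOT G2=NOT 0=1 -> 0011
Step 2: G0=NOT G1=NOT 0=1 G1=G0&G3=0&1=0 G2=G1|G2=0|1=1 G3=NOT G2=NOT 1=0 -> 1010
Step 3: G0=NOT G1=NOT 0=1 G1=G0&G3=1&0=0 G2=G1|G2=0|1=1 G3=NOT G2=NOT 1=0 -> 1010
State from step 3 equals state from step 2 -> cycle length 1

Answer: 1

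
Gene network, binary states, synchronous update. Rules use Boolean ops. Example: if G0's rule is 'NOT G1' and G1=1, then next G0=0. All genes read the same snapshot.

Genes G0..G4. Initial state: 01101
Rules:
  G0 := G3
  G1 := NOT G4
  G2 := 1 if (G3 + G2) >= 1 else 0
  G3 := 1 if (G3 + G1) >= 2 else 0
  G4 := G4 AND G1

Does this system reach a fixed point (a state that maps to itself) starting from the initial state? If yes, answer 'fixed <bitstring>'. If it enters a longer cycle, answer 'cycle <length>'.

Answer: fixed 01100

Derivation:
Step 0: 01101
Step 1: G0=G3=0 G1=NOT G4=NOT 1=0 G2=(0+1>=1)=1 G3=(0+1>=2)=0 G4=G4&G1=1&1=1 -> 00101
Step 2: G0=G3=0 G1=NOT G4=NOT 1=0 G2=(0+1>=1)=1 G3=(0+0>=2)=0 G4=G4&G1=1&0=0 -> 00100
Step 3: G0=G3=0 G1=NOT G4=NOT 0=1 G2=(0+1>=1)=1 G3=(0+0>=2)=0 G4=G4&G1=0&0=0 -> 01100
Step 4: G0=G3=0 G1=NOT G4=NOT 0=1 G2=(0+1>=1)=1 G3=(0+1>=2)=0 G4=G4&G1=0&1=0 -> 01100
Fixed point reached at step 3: 01100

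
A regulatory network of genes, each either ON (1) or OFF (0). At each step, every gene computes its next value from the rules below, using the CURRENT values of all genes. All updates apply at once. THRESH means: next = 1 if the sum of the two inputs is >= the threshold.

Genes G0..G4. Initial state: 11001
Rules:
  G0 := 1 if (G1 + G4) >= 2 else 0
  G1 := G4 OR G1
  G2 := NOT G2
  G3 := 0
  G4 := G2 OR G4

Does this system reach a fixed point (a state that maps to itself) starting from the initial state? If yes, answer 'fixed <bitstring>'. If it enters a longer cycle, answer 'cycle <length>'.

Step 0: 11001
Step 1: G0=(1+1>=2)=1 G1=G4|G1=1|1=1 G2=NOT G2=NOT 0=1 G3=0(const) G4=G2|G4=0|1=1 -> 11101
Step 2: G0=(1+1>=2)=1 G1=G4|G1=1|1=1 G2=NOT G2=NOT 1=0 G3=0(const) G4=G2|G4=1|1=1 -> 11001
Cycle of length 2 starting at step 0 -> no fixed point

Answer: cycle 2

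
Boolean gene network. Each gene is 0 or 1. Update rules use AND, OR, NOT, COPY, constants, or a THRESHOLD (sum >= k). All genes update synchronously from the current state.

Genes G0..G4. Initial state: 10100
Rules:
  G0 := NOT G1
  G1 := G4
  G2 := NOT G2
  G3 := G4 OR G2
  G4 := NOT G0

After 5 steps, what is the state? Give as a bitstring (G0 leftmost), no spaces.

Step 1: G0=NOT G1=NOT 0=1 G1=G4=0 G2=NOT G2=NOT 1=0 G3=G4|G2=0|1=1 G4=NOT G0=NOT 1=0 -> 10010
Step 2: G0=NOT G1=NOT 0=1 G1=G4=0 G2=NOT G2=NOT 0=1 G3=G4|G2=0|0=0 G4=NOT G0=NOT 1=0 -> 10100
Step 3: G0=NOT G1=NOT 0=1 G1=G4=0 G2=NOT G2=NOT 1=0 G3=G4|G2=0|1=1 G4=NOT G0=NOT 1=0 -> 10010
Step 4: G0=NOT G1=NOT 0=1 G1=G4=0 G2=NOT G2=NOT 0=1 G3=G4|G2=0|0=0 G4=NOT G0=NOT 1=0 -> 10100
Step 5: G0=NOT G1=NOT 0=1 G1=G4=0 G2=NOT G2=NOT 1=0 G3=G4|G2=0|1=1 G4=NOT G0=NOT 1=0 -> 10010

10010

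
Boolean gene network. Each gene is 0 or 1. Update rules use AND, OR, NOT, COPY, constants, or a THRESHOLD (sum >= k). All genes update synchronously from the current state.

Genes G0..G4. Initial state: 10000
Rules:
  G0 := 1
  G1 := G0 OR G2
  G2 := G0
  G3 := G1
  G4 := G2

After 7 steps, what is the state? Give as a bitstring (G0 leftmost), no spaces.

Step 1: G0=1(const) G1=G0|G2=1|0=1 G2=G0=1 G3=G1=0 G4=G2=0 -> 11100
Step 2: G0=1(const) G1=G0|G2=1|1=1 G2=G0=1 G3=G1=1 G4=G2=1 -> 11111
Step 3: G0=1(const) G1=G0|G2=1|1=1 G2=G0=1 G3=G1=1 G4=G2=1 -> 11111
Step 4: G0=1(const) G1=G0|G2=1|1=1 G2=G0=1 G3=G1=1 G4=G2=1 -> 11111
Step 5: G0=1(const) G1=G0|G2=1|1=1 G2=G0=1 G3=G1=1 G4=G2=1 -> 11111
Step 6: G0=1(const) G1=G0|G2=1|1=1 G2=G0=1 G3=G1=1 G4=G2=1 -> 11111
Step 7: G0=1(const) G1=G0|G2=1|1=1 G2=G0=1 G3=G1=1 G4=G2=1 -> 11111

11111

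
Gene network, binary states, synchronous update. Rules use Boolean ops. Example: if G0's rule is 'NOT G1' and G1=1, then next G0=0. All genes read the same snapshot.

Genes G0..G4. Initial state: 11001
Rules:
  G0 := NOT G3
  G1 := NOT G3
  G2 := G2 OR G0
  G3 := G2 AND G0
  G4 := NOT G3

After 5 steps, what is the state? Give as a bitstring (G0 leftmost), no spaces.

Step 1: G0=NOT G3=NOT 0=1 G1=NOT G3=NOT 0=1 G2=G2|G0=0|1=1 G3=G2&G0=0&1=0 G4=NOT G3=NOT 0=1 -> 11101
Step 2: G0=NOT G3=NOT 0=1 G1=NOT G3=NOT 0=1 G2=G2|G0=1|1=1 G3=G2&G0=1&1=1 G4=NOT G3=NOT 0=1 -> 11111
Step 3: G0=NOT G3=NOT 1=0 G1=NOT G3=NOT 1=0 G2=G2|G0=1|1=1 G3=G2&G0=1&1=1 G4=NOT G3=NOT 1=0 -> 00110
Step 4: G0=NOT G3=NOT 1=0 G1=NOT G3=NOT 1=0 G2=G2|G0=1|0=1 G3=G2&G0=1&0=0 G4=NOT G3=NOT 1=0 -> 00100
Step 5: G0=NOT G3=NOT 0=1 G1=NOT G3=NOT 0=1 G2=G2|G0=1|0=1 G3=G2&G0=1&0=0 G4=NOT G3=NOT 0=1 -> 11101

11101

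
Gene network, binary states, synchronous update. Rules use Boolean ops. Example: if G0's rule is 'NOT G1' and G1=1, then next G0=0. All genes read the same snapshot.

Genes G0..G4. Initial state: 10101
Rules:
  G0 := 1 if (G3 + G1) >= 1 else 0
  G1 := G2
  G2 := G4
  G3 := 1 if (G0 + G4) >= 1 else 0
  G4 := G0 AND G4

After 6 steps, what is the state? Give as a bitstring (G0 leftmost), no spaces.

Step 1: G0=(0+0>=1)=0 G1=G2=1 G2=G4=1 G3=(1+1>=1)=1 G4=G0&G4=1&1=1 -> 01111
Step 2: G0=(1+1>=1)=1 G1=G2=1 G2=G4=1 G3=(0+1>=1)=1 G4=G0&G4=0&1=0 -> 11110
Step 3: G0=(1+1>=1)=1 G1=G2=1 G2=G4=0 G3=(1+0>=1)=1 G4=G0&G4=1&0=0 -> 11010
Step 4: G0=(1+1>=1)=1 G1=G2=0 G2=G4=0 G3=(1+0>=1)=1 G4=G0&G4=1&0=0 -> 10010
Step 5: G0=(1+0>=1)=1 G1=G2=0 G2=G4=0 G3=(1+0>=1)=1 G4=G0&G4=1&0=0 -> 10010
Step 6: G0=(1+0>=1)=1 G1=G2=0 G2=G4=0 G3=(1+0>=1)=1 G4=G0&G4=1&0=0 -> 10010

10010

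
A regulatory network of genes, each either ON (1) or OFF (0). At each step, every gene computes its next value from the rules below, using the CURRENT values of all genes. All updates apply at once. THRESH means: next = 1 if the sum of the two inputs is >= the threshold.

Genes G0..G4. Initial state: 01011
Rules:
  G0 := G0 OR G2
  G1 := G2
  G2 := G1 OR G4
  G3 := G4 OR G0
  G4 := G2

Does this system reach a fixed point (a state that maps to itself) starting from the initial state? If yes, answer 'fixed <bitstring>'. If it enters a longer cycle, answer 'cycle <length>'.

Answer: cycle 2

Derivation:
Step 0: 01011
Step 1: G0=G0|G2=0|0=0 G1=G2=0 G2=G1|G4=1|1=1 G3=G4|G0=1|0=1 G4=G2=0 -> 00110
Step 2: G0=G0|G2=0|1=1 G1=G2=1 G2=G1|G4=0|0=0 G3=G4|G0=0|0=0 G4=G2=1 -> 11001
Step 3: G0=G0|G2=1|0=1 G1=G2=0 G2=G1|G4=1|1=1 G3=G4|G0=1|1=1 G4=G2=0 -> 10110
Step 4: G0=G0|G2=1|1=1 G1=G2=1 G2=G1|G4=0|0=0 G3=G4|G0=0|1=1 G4=G2=1 -> 11011
Step 5: G0=G0|G2=1|0=1 G1=G2=0 G2=G1|G4=1|1=1 G3=G4|G0=1|1=1 G4=G2=0 -> 10110
Cycle of length 2 starting at step 3 -> no fixed point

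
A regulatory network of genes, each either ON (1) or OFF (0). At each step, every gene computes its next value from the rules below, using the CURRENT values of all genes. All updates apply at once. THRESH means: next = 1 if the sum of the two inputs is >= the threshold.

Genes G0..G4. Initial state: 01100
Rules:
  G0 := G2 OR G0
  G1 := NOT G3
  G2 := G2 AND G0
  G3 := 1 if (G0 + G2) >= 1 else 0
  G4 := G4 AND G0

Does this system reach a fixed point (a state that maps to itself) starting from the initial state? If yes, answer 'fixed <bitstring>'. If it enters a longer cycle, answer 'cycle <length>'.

Answer: fixed 10010

Derivation:
Step 0: 01100
Step 1: G0=G2|G0=1|0=1 G1=NOT G3=NOT 0=1 G2=G2&G0=1&0=0 G3=(0+1>=1)=1 G4=G4&G0=0&0=0 -> 11010
Step 2: G0=G2|G0=0|1=1 G1=NOT G3=NOT 1=0 G2=G2&G0=0&1=0 G3=(1+0>=1)=1 G4=G4&G0=0&1=0 -> 10010
Step 3: G0=G2|G0=0|1=1 G1=NOT G3=NOT 1=0 G2=G2&G0=0&1=0 G3=(1+0>=1)=1 G4=G4&G0=0&1=0 -> 10010
Fixed point reached at step 2: 10010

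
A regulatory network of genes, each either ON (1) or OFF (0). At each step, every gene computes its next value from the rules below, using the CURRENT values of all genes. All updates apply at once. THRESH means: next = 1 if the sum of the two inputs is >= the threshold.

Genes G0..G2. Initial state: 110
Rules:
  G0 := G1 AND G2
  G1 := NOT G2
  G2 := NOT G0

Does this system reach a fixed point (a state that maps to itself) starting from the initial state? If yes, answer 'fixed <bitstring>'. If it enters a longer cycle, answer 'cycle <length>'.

Answer: cycle 3

Derivation:
Step 0: 110
Step 1: G0=G1&G2=1&0=0 G1=NOT G2=NOT 0=1 G2=NOT G0=NOT 1=0 -> 010
Step 2: G0=G1&G2=1&0=0 G1=NOT G2=NOT 0=1 G2=NOT G0=NOT 0=1 -> 011
Step 3: G0=G1&G2=1&1=1 G1=NOT G2=NOT 1=0 G2=NOT G0=NOT 0=1 -> 101
Step 4: G0=G1&G2=0&1=0 G1=NOT G2=NOT 1=0 G2=NOT G0=NOT 1=0 -> 000
Step 5: G0=G1&G2=0&0=0 G1=NOT G2=NOT 0=1 G2=NOT G0=NOT 0=1 -> 011
Cycle of length 3 starting at step 2 -> no fixed point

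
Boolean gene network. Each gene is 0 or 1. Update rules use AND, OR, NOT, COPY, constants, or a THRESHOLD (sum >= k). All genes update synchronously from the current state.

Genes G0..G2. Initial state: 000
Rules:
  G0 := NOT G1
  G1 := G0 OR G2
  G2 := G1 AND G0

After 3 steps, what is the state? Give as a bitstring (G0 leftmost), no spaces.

Step 1: G0=NOT G1=NOT 0=1 G1=G0|G2=0|0=0 G2=G1&G0=0&0=0 -> 100
Step 2: G0=NOT G1=NOT 0=1 G1=G0|G2=1|0=1 G2=G1&G0=0&1=0 -> 110
Step 3: G0=NOT G1=NOT 1=0 G1=G0|G2=1|0=1 G2=G1&G0=1&1=1 -> 011

011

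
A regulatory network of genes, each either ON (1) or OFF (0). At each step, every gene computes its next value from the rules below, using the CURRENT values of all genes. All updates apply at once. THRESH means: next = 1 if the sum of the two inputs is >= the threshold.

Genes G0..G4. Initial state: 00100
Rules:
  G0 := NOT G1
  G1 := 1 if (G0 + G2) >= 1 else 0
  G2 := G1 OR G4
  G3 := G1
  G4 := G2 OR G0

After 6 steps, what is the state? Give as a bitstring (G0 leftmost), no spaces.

Step 1: G0=NOT G1=NOT 0=1 G1=(0+1>=1)=1 G2=G1|G4=0|0=0 G3=G1=0 G4=G2|G0=1|0=1 -> 11001
Step 2: G0=NOT G1=NOT 1=0 G1=(1+0>=1)=1 G2=G1|G4=1|1=1 G3=G1=1 G4=G2|G0=0|1=1 -> 01111
Step 3: G0=NOT G1=NOT 1=0 G1=(0+1>=1)=1 G2=G1|G4=1|1=1 G3=G1=1 G4=G2|G0=1|0=1 -> 01111
Step 4: G0=NOT G1=NOT 1=0 G1=(0+1>=1)=1 G2=G1|G4=1|1=1 G3=G1=1 G4=G2|G0=1|0=1 -> 01111
Step 5: G0=NOT G1=NOT 1=0 G1=(0+1>=1)=1 G2=G1|G4=1|1=1 G3=G1=1 G4=G2|G0=1|0=1 -> 01111
Step 6: G0=NOT G1=NOT 1=0 G1=(0+1>=1)=1 G2=G1|G4=1|1=1 G3=G1=1 G4=G2|G0=1|0=1 -> 01111

01111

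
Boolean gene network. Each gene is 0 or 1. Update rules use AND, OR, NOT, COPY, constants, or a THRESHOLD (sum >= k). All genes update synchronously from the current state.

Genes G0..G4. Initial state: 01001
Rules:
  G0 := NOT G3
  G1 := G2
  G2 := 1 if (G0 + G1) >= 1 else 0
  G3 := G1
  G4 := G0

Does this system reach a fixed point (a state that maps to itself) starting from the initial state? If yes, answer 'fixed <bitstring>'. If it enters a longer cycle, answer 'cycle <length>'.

Answer: fixed 01110

Derivation:
Step 0: 01001
Step 1: G0=NOT G3=NOT 0=1 G1=G2=0 G2=(0+1>=1)=1 G3=G1=1 G4=G0=0 -> 10110
Step 2: G0=NOT G3=NOT 1=0 G1=G2=1 G2=(1+0>=1)=1 G3=G1=0 G4=G0=1 -> 01101
Step 3: G0=NOT G3=NOT 0=1 G1=G2=1 G2=(0+1>=1)=1 G3=G1=1 G4=G0=0 -> 11110
Step 4: G0=NOT G3=NOT 1=0 G1=G2=1 G2=(1+1>=1)=1 G3=G1=1 G4=G0=1 -> 01111
Step 5: G0=NOT G3=NOT 1=0 G1=G2=1 G2=(0+1>=1)=1 G3=G1=1 G4=G0=0 -> 01110
Step 6: G0=NOT G3=NOT 1=0 G1=G2=1 G2=(0+1>=1)=1 G3=G1=1 G4=G0=0 -> 01110
Fixed point reached at step 5: 01110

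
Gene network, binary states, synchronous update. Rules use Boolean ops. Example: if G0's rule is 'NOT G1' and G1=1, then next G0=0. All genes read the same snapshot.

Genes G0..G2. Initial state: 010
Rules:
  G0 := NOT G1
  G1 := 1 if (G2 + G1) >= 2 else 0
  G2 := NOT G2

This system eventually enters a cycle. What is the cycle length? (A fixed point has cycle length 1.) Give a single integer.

Step 0: 010
Step 1: G0=NOT G1=NOT 1=0 G1=(0+1>=2)=0 G2=NOT G2=NOT 0=1 -> 001
Step 2: G0=NOT G1=NOT 0=1 G1=(1+0>=2)=0 G2=NOT G2=NOT 1=0 -> 100
Step 3: G0=NOT G1=NOT 0=1 G1=(0+0>=2)=0 G2=NOT G2=NOT 0=1 -> 101
Step 4: G0=NOT G1=NOT 0=1 G1=(1+0>=2)=0 G2=NOT G2=NOT 1=0 -> 100
State from step 4 equals state from step 2 -> cycle length 2

Answer: 2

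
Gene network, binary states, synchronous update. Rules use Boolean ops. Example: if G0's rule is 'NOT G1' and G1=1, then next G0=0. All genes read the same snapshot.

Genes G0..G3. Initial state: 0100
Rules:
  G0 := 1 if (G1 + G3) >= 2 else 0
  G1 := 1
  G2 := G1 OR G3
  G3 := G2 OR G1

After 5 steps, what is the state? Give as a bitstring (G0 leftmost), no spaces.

Step 1: G0=(1+0>=2)=0 G1=1(const) G2=G1|G3=1|0=1 G3=G2|G1=0|1=1 -> 0111
Step 2: G0=(1+1>=2)=1 G1=1(const) G2=G1|G3=1|1=1 G3=G2|G1=1|1=1 -> 1111
Step 3: G0=(1+1>=2)=1 G1=1(const) G2=G1|G3=1|1=1 G3=G2|G1=1|1=1 -> 1111
Step 4: G0=(1+1>=2)=1 G1=1(const) G2=G1|G3=1|1=1 G3=G2|G1=1|1=1 -> 1111
Step 5: G0=(1+1>=2)=1 G1=1(const) G2=G1|G3=1|1=1 G3=G2|G1=1|1=1 -> 1111

1111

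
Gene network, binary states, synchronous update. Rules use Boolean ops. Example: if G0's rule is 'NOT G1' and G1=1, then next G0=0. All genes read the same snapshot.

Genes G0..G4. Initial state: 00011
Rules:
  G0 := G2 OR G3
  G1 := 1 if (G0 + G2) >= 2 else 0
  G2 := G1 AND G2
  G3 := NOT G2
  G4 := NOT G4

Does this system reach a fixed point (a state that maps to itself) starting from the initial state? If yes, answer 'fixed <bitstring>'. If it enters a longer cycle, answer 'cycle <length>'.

Answer: cycle 2

Derivation:
Step 0: 00011
Step 1: G0=G2|G3=0|1=1 G1=(0+0>=2)=0 G2=G1&G2=0&0=0 G3=NOT G2=NOT 0=1 G4=NOT G4=NOT 1=0 -> 10010
Step 2: G0=G2|G3=0|1=1 G1=(1+0>=2)=0 G2=G1&G2=0&0=0 G3=NOT G2=NOT 0=1 G4=NOT G4=NOT 0=1 -> 10011
Step 3: G0=G2|G3=0|1=1 G1=(1+0>=2)=0 G2=G1&G2=0&0=0 G3=NOT G2=NOT 0=1 G4=NOT G4=NOT 1=0 -> 10010
Cycle of length 2 starting at step 1 -> no fixed point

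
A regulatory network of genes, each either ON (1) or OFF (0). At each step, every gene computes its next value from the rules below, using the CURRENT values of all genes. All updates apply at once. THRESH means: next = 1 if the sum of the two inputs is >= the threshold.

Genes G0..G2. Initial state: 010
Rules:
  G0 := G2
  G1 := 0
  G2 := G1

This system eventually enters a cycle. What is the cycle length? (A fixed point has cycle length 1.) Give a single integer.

Step 0: 010
Step 1: G0=G2=0 G1=0(const) G2=G1=1 -> 001
Step 2: G0=G2=1 G1=0(const) G2=G1=0 -> 100
Step 3: G0=G2=0 G1=0(const) G2=G1=0 -> 000
Step 4: G0=G2=0 G1=0(const) G2=G1=0 -> 000
State from step 4 equals state from step 3 -> cycle length 1

Answer: 1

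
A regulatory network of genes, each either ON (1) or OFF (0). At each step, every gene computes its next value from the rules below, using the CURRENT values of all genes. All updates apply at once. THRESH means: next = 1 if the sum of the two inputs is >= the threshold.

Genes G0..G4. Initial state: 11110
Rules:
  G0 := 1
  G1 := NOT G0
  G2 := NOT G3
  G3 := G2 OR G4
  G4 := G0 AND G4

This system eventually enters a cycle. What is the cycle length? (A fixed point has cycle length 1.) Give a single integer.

Step 0: 11110
Step 1: G0=1(const) G1=NOT G0=NOT 1=0 G2=NOT G3=NOT 1=0 G3=G2|G4=1|0=1 G4=G0&G4=1&0=0 -> 10010
Step 2: G0=1(const) G1=NOT G0=NOT 1=0 G2=NOT G3=NOT 1=0 G3=G2|G4=0|0=0 G4=G0&G4=1&0=0 -> 10000
Step 3: G0=1(const) G1=NOT G0=NOT 1=0 G2=NOT G3=NOT 0=1 G3=G2|G4=0|0=0 G4=G0&G4=1&0=0 -> 10100
Step 4: G0=1(const) G1=NOT G0=NOT 1=0 G2=NOT G3=NOT 0=1 G3=G2|G4=1|0=1 G4=G0&G4=1&0=0 -> 10110
Step 5: G0=1(const) G1=NOT G0=NOT 1=0 G2=NOT G3=NOT 1=0 G3=G2|G4=1|0=1 G4=G0&G4=1&0=0 -> 10010
State from step 5 equals state from step 1 -> cycle length 4

Answer: 4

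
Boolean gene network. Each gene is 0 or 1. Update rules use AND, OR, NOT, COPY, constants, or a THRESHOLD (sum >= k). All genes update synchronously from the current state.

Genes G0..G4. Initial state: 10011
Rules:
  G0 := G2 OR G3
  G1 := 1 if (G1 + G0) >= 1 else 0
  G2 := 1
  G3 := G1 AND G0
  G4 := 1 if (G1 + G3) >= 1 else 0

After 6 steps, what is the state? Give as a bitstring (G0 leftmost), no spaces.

Step 1: G0=G2|G3=0|1=1 G1=(0+1>=1)=1 G2=1(const) G3=G1&G0=0&1=0 G4=(0+1>=1)=1 -> 11101
Step 2: G0=G2|G3=1|0=1 G1=(1+1>=1)=1 G2=1(const) G3=G1&G0=1&1=1 G4=(1+0>=1)=1 -> 11111
Step 3: G0=G2|G3=1|1=1 G1=(1+1>=1)=1 G2=1(const) G3=G1&G0=1&1=1 G4=(1+1>=1)=1 -> 11111
Step 4: G0=G2|G3=1|1=1 G1=(1+1>=1)=1 G2=1(const) G3=G1&G0=1&1=1 G4=(1+1>=1)=1 -> 11111
Step 5: G0=G2|G3=1|1=1 G1=(1+1>=1)=1 G2=1(const) G3=G1&G0=1&1=1 G4=(1+1>=1)=1 -> 11111
Step 6: G0=G2|G3=1|1=1 G1=(1+1>=1)=1 G2=1(const) G3=G1&G0=1&1=1 G4=(1+1>=1)=1 -> 11111

11111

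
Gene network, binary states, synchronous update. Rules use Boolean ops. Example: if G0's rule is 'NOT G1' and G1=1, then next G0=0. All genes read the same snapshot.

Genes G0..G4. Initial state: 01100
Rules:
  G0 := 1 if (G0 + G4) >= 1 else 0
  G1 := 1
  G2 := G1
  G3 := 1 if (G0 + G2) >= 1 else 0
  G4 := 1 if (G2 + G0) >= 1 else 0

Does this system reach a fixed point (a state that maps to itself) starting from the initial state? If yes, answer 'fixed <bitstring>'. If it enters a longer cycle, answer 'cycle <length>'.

Step 0: 01100
Step 1: G0=(0+0>=1)=0 G1=1(const) G2=G1=1 G3=(0+1>=1)=1 G4=(1+0>=1)=1 -> 01111
Step 2: G0=(0+1>=1)=1 G1=1(const) G2=G1=1 G3=(0+1>=1)=1 G4=(1+0>=1)=1 -> 11111
Step 3: G0=(1+1>=1)=1 G1=1(const) G2=G1=1 G3=(1+1>=1)=1 G4=(1+1>=1)=1 -> 11111
Fixed point reached at step 2: 11111

Answer: fixed 11111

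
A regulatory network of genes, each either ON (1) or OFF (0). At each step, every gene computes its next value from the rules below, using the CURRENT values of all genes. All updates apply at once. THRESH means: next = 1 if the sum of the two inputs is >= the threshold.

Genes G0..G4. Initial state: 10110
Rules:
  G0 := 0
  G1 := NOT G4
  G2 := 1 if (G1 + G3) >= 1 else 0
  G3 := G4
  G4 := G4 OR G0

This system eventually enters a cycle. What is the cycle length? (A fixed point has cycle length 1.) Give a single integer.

Step 0: 10110
Step 1: G0=0(const) G1=NOT G4=NOT 0=1 G2=(0+1>=1)=1 G3=G4=0 G4=G4|G0=0|1=1 -> 01101
Step 2: G0=0(const) G1=NOT G4=NOT 1=0 G2=(1+0>=1)=1 G3=G4=1 G4=G4|G0=1|0=1 -> 00111
Step 3: G0=0(const) G1=NOT G4=NOT 1=0 G2=(0+1>=1)=1 G3=G4=1 G4=G4|G0=1|0=1 -> 00111
State from step 3 equals state from step 2 -> cycle length 1

Answer: 1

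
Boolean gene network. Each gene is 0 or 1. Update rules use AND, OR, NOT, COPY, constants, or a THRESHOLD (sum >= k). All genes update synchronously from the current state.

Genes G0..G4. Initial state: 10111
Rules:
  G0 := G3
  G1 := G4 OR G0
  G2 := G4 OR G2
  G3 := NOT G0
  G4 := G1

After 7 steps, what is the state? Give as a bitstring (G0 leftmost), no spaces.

Step 1: G0=G3=1 G1=G4|G0=1|1=1 G2=G4|G2=1|1=1 G3=NOT G0=NOT 1=0 G4=G1=0 -> 11100
Step 2: G0=G3=0 G1=G4|G0=0|1=1 G2=G4|G2=0|1=1 G3=NOT G0=NOT 1=0 G4=G1=1 -> 01101
Step 3: G0=G3=0 G1=G4|G0=1|0=1 G2=G4|G2=1|1=1 G3=NOT G0=NOT 0=1 G4=G1=1 -> 01111
Step 4: G0=G3=1 G1=G4|G0=1|0=1 G2=G4|G2=1|1=1 G3=NOT G0=NOT 0=1 G4=G1=1 -> 11111
Step 5: G0=G3=1 G1=G4|G0=1|1=1 G2=G4|G2=1|1=1 G3=NOT G0=NOT 1=0 G4=G1=1 -> 11101
Step 6: G0=G3=0 G1=G4|G0=1|1=1 G2=G4|G2=1|1=1 G3=NOT G0=NOT 1=0 G4=G1=1 -> 01101
Step 7: G0=G3=0 G1=G4|G0=1|0=1 G2=G4|G2=1|1=1 G3=NOT G0=NOT 0=1 G4=G1=1 -> 01111

01111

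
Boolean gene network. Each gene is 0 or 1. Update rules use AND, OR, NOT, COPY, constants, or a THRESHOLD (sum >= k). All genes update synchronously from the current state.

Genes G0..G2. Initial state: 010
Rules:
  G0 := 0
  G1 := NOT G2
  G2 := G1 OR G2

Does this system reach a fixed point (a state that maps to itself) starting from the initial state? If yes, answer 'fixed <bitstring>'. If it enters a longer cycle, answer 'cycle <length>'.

Answer: fixed 001

Derivation:
Step 0: 010
Step 1: G0=0(const) G1=NOT G2=NOT 0=1 G2=G1|G2=1|0=1 -> 011
Step 2: G0=0(const) G1=NOT G2=NOT 1=0 G2=G1|G2=1|1=1 -> 001
Step 3: G0=0(const) G1=NOT G2=NOT 1=0 G2=G1|G2=0|1=1 -> 001
Fixed point reached at step 2: 001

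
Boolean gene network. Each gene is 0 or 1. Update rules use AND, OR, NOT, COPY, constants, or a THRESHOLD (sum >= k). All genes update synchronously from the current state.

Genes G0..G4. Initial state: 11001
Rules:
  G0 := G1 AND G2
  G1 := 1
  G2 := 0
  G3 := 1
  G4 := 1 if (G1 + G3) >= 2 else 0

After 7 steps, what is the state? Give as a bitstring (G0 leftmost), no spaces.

Step 1: G0=G1&G2=1&0=0 G1=1(const) G2=0(const) G3=1(const) G4=(1+0>=2)=0 -> 01010
Step 2: G0=G1&G2=1&0=0 G1=1(const) G2=0(const) G3=1(const) G4=(1+1>=2)=1 -> 01011
Step 3: G0=G1&G2=1&0=0 G1=1(const) G2=0(const) G3=1(const) G4=(1+1>=2)=1 -> 01011
Step 4: G0=G1&G2=1&0=0 G1=1(const) G2=0(const) G3=1(const) G4=(1+1>=2)=1 -> 01011
Step 5: G0=G1&G2=1&0=0 G1=1(const) G2=0(const) G3=1(const) G4=(1+1>=2)=1 -> 01011
Step 6: G0=G1&G2=1&0=0 G1=1(const) G2=0(const) G3=1(const) G4=(1+1>=2)=1 -> 01011
Step 7: G0=G1&G2=1&0=0 G1=1(const) G2=0(const) G3=1(const) G4=(1+1>=2)=1 -> 01011

01011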